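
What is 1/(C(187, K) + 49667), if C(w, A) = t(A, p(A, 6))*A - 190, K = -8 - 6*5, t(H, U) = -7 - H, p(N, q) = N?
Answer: 1/48299 ≈ 2.0704e-5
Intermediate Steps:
K = -38 (K = -8 - 30 = -38)
C(w, A) = -190 + A*(-7 - A) (C(w, A) = (-7 - A)*A - 190 = A*(-7 - A) - 190 = -190 + A*(-7 - A))
1/(C(187, K) + 49667) = 1/((-190 - 1*(-38)*(7 - 38)) + 49667) = 1/((-190 - 1*(-38)*(-31)) + 49667) = 1/((-190 - 1178) + 49667) = 1/(-1368 + 49667) = 1/48299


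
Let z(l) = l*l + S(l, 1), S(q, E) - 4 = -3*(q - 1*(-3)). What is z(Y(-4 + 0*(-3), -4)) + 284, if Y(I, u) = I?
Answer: 307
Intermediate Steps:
S(q, E) = -5 - 3*q (S(q, E) = 4 - 3*(q - 1*(-3)) = 4 - 3*(q + 3) = 4 - 3*(3 + q) = 4 + (-9 - 3*q) = -5 - 3*q)
z(l) = -5 + l² - 3*l (z(l) = l*l + (-5 - 3*l) = l² + (-5 - 3*l) = -5 + l² - 3*l)
z(Y(-4 + 0*(-3), -4)) + 284 = (-5 + (-4 + 0*(-3))² - 3*(-4 + 0*(-3))) + 284 = (-5 + (-4 + 0)² - 3*(-4 + 0)) + 284 = (-5 + (-4)² - 3*(-4)) + 284 = (-5 + 16 + 12) + 284 = 23 + 284 = 307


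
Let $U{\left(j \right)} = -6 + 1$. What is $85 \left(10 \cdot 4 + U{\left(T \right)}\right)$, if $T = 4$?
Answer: $2975$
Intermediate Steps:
$U{\left(j \right)} = -5$
$85 \left(10 \cdot 4 + U{\left(T \right)}\right) = 85 \left(10 \cdot 4 - 5\right) = 85 \left(40 - 5\right) = 85 \cdot 35 = 2975$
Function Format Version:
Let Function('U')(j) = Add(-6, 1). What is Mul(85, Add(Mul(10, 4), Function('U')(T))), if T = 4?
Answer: 2975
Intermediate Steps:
Function('U')(j) = -5
Mul(85, Add(Mul(10, 4), Function('U')(T))) = Mul(85, Add(Mul(10, 4), -5)) = Mul(85, Add(40, -5)) = Mul(85, 35) = 2975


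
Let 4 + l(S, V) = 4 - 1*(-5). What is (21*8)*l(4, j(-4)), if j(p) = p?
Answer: 840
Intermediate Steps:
l(S, V) = 5 (l(S, V) = -4 + (4 - 1*(-5)) = -4 + (4 + 5) = -4 + 9 = 5)
(21*8)*l(4, j(-4)) = (21*8)*5 = 168*5 = 840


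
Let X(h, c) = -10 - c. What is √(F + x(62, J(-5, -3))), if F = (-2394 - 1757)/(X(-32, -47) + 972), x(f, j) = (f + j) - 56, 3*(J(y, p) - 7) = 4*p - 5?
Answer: √29498115/3027 ≈ 1.7943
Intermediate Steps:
J(y, p) = 16/3 + 4*p/3 (J(y, p) = 7 + (4*p - 5)/3 = 7 + (-5 + 4*p)/3 = 7 + (-5/3 + 4*p/3) = 16/3 + 4*p/3)
x(f, j) = -56 + f + j
F = -4151/1009 (F = (-2394 - 1757)/((-10 - 1*(-47)) + 972) = -4151/((-10 + 47) + 972) = -4151/(37 + 972) = -4151/1009 ≈ -4.1140)
√(F + x(62, J(-5, -3))) = √(-4151/1009 + (-56 + 62 + (16/3 + (4/3)*(-3)))) = √(-4151/1009 + (-56 + 62 + (16/3 - 4))) = √(-4151/1009 + (-56 + 62 + 4/3)) = √(-4151/1009 + 22/3) = √(9745/3027) = √29498115/3027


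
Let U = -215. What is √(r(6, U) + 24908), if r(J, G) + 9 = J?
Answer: √24905 ≈ 157.81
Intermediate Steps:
r(J, G) = -9 + J
√(r(6, U) + 24908) = √((-9 + 6) + 24908) = √(-3 + 24908) = √24905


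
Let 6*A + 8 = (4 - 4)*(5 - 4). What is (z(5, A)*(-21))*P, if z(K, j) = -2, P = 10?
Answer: 420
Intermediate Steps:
A = -4/3 (A = -4/3 + ((4 - 4)*(5 - 4))/6 = -4/3 + (0*1)/6 = -4/3 + (1/6)*0 = -4/3 + 0 = -4/3 ≈ -1.3333)
(z(5, A)*(-21))*P = -2*(-21)*10 = 42*10 = 420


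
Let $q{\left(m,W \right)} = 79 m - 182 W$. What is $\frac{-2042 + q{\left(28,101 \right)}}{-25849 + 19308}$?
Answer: $\frac{18212}{6541} \approx 2.7843$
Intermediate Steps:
$q{\left(m,W \right)} = - 182 W + 79 m$
$\frac{-2042 + q{\left(28,101 \right)}}{-25849 + 19308} = \frac{-2042 + \left(\left(-182\right) 101 + 79 \cdot 28\right)}{-25849 + 19308} = \frac{-2042 + \left(-18382 + 2212\right)}{-6541} = \left(-2042 - 16170\right) \left(- \frac{1}{6541}\right) = \left(-18212\right) \left(- \frac{1}{6541}\right) = \frac{18212}{6541}$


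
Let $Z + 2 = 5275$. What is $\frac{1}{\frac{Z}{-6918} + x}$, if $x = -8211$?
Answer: $- \frac{6918}{56808971} \approx -0.00012178$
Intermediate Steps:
$Z = 5273$ ($Z = -2 + 5275 = 5273$)
$\frac{1}{\frac{Z}{-6918} + x} = \frac{1}{\frac{5273}{-6918} - 8211} = \frac{1}{5273 \left(- \frac{1}{6918}\right) - 8211} = \frac{1}{- \frac{5273}{6918} - 8211} = \frac{1}{- \frac{56808971}{6918}} = - \frac{6918}{56808971}$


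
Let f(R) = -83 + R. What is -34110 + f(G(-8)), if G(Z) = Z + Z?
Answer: -34209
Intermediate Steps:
G(Z) = 2*Z
-34110 + f(G(-8)) = -34110 + (-83 + 2*(-8)) = -34110 + (-83 - 16) = -34110 - 99 = -34209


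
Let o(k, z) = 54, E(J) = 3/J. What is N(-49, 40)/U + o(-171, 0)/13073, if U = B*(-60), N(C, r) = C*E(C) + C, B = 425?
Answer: 58187/9804750 ≈ 0.0059346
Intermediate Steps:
N(C, r) = 3 + C (N(C, r) = C*(3/C) + C = 3 + C)
U = -25500 (U = 425*(-60) = -25500)
N(-49, 40)/U + o(-171, 0)/13073 = (3 - 49)/(-25500) + 54/13073 = -46*(-1/25500) + 54*(1/13073) = 23/12750 + 54/13073 = 58187/9804750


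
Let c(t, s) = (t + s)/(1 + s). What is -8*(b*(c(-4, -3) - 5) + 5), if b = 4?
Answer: 8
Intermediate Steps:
c(t, s) = (s + t)/(1 + s)
-8*(b*(c(-4, -3) - 5) + 5) = -8*(4*((-3 - 4)/(1 - 3) - 5) + 5) = -8*(4*(-7/(-2) - 5) + 5) = -8*(4*(-1/2*(-7) - 5) + 5) = -8*(4*(7/2 - 5) + 5) = -8*(4*(-3/2) + 5) = -8*(-6 + 5) = -8*(-1) = 8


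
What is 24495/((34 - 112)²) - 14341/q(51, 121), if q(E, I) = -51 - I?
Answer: 3810991/43602 ≈ 87.404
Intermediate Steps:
24495/((34 - 112)²) - 14341/q(51, 121) = 24495/((34 - 112)²) - 14341/(-51 - 1*121) = 24495/((-78)²) - 14341/(-51 - 121) = 24495/6084 - 14341/(-172) = 24495*(1/6084) - 14341*(-1/172) = 8165/2028 + 14341/172 = 3810991/43602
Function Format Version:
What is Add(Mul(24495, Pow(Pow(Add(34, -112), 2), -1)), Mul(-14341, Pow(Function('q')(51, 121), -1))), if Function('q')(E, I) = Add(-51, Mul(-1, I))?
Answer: Rational(3810991, 43602) ≈ 87.404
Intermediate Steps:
Add(Mul(24495, Pow(Pow(Add(34, -112), 2), -1)), Mul(-14341, Pow(Function('q')(51, 121), -1))) = Add(Mul(24495, Pow(Pow(Add(34, -112), 2), -1)), Mul(-14341, Pow(Add(-51, Mul(-1, 121)), -1))) = Add(Mul(24495, Pow(Pow(-78, 2), -1)), Mul(-14341, Pow(Add(-51, -121), -1))) = Add(Mul(24495, Pow(6084, -1)), Mul(-14341, Pow(-172, -1))) = Add(Mul(24495, Rational(1, 6084)), Mul(-14341, Rational(-1, 172))) = Add(Rational(8165, 2028), Rational(14341, 172)) = Rational(3810991, 43602)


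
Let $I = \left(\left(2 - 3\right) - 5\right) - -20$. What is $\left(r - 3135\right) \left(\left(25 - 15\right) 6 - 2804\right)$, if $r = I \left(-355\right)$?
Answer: $22240120$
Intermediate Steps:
$I = 14$ ($I = \left(-1 - 5\right) + 20 = -6 + 20 = 14$)
$r = -4970$ ($r = 14 \left(-355\right) = -4970$)
$\left(r - 3135\right) \left(\left(25 - 15\right) 6 - 2804\right) = \left(-4970 - 3135\right) \left(\left(25 - 15\right) 6 - 2804\right) = - 8105 \left(10 \cdot 6 - 2804\right) = - 8105 \left(60 - 2804\right) = \left(-8105\right) \left(-2744\right) = 22240120$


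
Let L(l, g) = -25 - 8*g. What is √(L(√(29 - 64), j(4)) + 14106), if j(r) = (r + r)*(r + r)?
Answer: √13569 ≈ 116.49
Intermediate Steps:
j(r) = 4*r² (j(r) = (2*r)*(2*r) = 4*r²)
√(L(√(29 - 64), j(4)) + 14106) = √((-25 - 32*4²) + 14106) = √((-25 - 32*16) + 14106) = √((-25 - 8*64) + 14106) = √((-25 - 512) + 14106) = √(-537 + 14106) = √13569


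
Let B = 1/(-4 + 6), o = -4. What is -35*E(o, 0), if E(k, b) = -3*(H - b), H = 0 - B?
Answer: -105/2 ≈ -52.500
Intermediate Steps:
B = ½ (B = 1/2 = ½ ≈ 0.50000)
H = -½ (H = 0 - 1*½ = 0 - ½ = -½ ≈ -0.50000)
E(k, b) = 3/2 + 3*b (E(k, b) = -3*(-½ - b) = 3/2 + 3*b)
-35*E(o, 0) = -35*(3/2 + 3*0) = -35*(3/2 + 0) = -35*3/2 = -105/2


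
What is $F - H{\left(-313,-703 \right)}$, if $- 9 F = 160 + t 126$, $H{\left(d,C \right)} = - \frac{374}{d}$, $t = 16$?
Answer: $- \frac{684454}{2817} \approx -242.97$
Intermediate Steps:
$F = - \frac{2176}{9}$ ($F = - \frac{160 + 16 \cdot 126}{9} = - \frac{160 + 2016}{9} = \left(- \frac{1}{9}\right) 2176 = - \frac{2176}{9} \approx -241.78$)
$F - H{\left(-313,-703 \right)} = - \frac{2176}{9} - - \frac{374}{-313} = - \frac{2176}{9} - \left(-374\right) \left(- \frac{1}{313}\right) = - \frac{2176}{9} - \frac{374}{313} = - \frac{684454}{2817}$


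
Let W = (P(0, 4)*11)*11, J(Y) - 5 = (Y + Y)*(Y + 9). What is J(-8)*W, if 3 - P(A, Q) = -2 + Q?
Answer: -1331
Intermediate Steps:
P(A, Q) = 5 - Q (P(A, Q) = 3 - (-2 + Q) = 3 + (2 - Q) = 5 - Q)
J(Y) = 5 + 2*Y*(9 + Y) (J(Y) = 5 + (Y + Y)*(Y + 9) = 5 + (2*Y)*(9 + Y) = 5 + 2*Y*(9 + Y))
W = 121 (W = ((5 - 1*4)*11)*11 = ((5 - 4)*11)*11 = (1*11)*11 = 11*11 = 121)
J(-8)*W = (5 + 2*(-8)**2 + 18*(-8))*121 = (5 + 2*64 - 144)*121 = (5 + 128 - 144)*121 = -11*121 = -1331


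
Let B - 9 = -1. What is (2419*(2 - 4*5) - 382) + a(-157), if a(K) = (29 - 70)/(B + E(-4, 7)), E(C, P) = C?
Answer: -175737/4 ≈ -43934.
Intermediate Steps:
B = 8 (B = 9 - 1 = 8)
a(K) = -41/4 (a(K) = (29 - 70)/(8 - 4) = -41/4)
(2419*(2 - 4*5) - 382) + a(-157) = (2419*(2 - 4*5) - 382) - 41/4 = (2419*(2 - 20) - 382) - 41/4 = (2419*(-18) - 382) - 41/4 = (-43542 - 382) - 41/4 = -43924 - 41/4 = -175737/4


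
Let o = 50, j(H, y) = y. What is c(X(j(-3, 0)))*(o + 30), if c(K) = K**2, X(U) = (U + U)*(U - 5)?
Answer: 0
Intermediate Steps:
X(U) = 2*U*(-5 + U) (X(U) = (2*U)*(-5 + U) = 2*U*(-5 + U))
c(X(j(-3, 0)))*(o + 30) = (2*0*(-5 + 0))**2*(50 + 30) = (2*0*(-5))**2*80 = 0**2*80 = 0*80 = 0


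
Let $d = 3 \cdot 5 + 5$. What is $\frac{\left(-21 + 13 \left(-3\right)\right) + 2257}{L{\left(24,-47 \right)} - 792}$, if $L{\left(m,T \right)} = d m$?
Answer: $- \frac{169}{24} \approx -7.0417$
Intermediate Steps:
$d = 20$ ($d = 15 + 5 = 20$)
$L{\left(m,T \right)} = 20 m$
$\frac{\left(-21 + 13 \left(-3\right)\right) + 2257}{L{\left(24,-47 \right)} - 792} = \frac{\left(-21 + 13 \left(-3\right)\right) + 2257}{20 \cdot 24 - 792} = \frac{\left(-21 - 39\right) + 2257}{480 - 792} = \frac{-60 + 2257}{-312} = 2197 \left(- \frac{1}{312}\right) = - \frac{169}{24}$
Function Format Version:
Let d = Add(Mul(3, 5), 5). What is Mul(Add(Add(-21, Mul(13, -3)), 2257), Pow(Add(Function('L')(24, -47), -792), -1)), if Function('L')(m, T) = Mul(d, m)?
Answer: Rational(-169, 24) ≈ -7.0417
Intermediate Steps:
d = 20 (d = Add(15, 5) = 20)
Function('L')(m, T) = Mul(20, m)
Mul(Add(Add(-21, Mul(13, -3)), 2257), Pow(Add(Function('L')(24, -47), -792), -1)) = Mul(Add(Add(-21, Mul(13, -3)), 2257), Pow(Add(Mul(20, 24), -792), -1)) = Mul(Add(Add(-21, -39), 2257), Pow(Add(480, -792), -1)) = Mul(Add(-60, 2257), Pow(-312, -1)) = Mul(2197, Rational(-1, 312)) = Rational(-169, 24)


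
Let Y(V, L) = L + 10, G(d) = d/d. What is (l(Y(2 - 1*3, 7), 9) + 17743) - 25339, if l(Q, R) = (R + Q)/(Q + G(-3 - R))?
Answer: -68351/9 ≈ -7594.6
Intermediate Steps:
G(d) = 1
Y(V, L) = 10 + L
l(Q, R) = (Q + R)/(1 + Q) (l(Q, R) = (R + Q)/(Q + 1) = (Q + R)/(1 + Q))
(l(Y(2 - 1*3, 7), 9) + 17743) - 25339 = (((10 + 7) + 9)/(1 + (10 + 7)) + 17743) - 25339 = ((17 + 9)/(1 + 17) + 17743) - 25339 = (26/18 + 17743) - 25339 = ((1/18)*26 + 17743) - 25339 = (13/9 + 17743) - 25339 = 159700/9 - 25339 = -68351/9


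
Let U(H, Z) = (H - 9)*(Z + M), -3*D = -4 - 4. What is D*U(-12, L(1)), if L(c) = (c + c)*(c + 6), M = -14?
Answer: 0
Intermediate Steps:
D = 8/3 (D = -(-4 - 4)/3 = -⅓*(-8) = 8/3 ≈ 2.6667)
L(c) = 2*c*(6 + c) (L(c) = (2*c)*(6 + c) = 2*c*(6 + c))
U(H, Z) = (-14 + Z)*(-9 + H) (U(H, Z) = (H - 9)*(Z - 14) = (-9 + H)*(-14 + Z) = (-14 + Z)*(-9 + H))
D*U(-12, L(1)) = 8*(126 - 14*(-12) - 18*(6 + 1) - 24*(6 + 1))/3 = 8*(126 + 168 - 18*7 - 24*7)/3 = 8*(126 + 168 - 9*14 - 12*14)/3 = 8*(126 + 168 - 126 - 168)/3 = (8/3)*0 = 0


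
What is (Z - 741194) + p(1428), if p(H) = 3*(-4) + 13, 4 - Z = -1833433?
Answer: 1092244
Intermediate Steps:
Z = 1833437 (Z = 4 - 1*(-1833433) = 4 + 1833433 = 1833437)
p(H) = 1 (p(H) = -12 + 13 = 1)
(Z - 741194) + p(1428) = (1833437 - 741194) + 1 = 1092243 + 1 = 1092244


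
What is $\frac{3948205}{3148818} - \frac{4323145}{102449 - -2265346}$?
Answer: $- \frac{284283782309}{497050367754} \approx -0.57194$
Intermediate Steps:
$\frac{3948205}{3148818} - \frac{4323145}{102449 - -2265346} = 3948205 \cdot \frac{1}{3148818} - \frac{4323145}{102449 + 2265346} = \frac{3948205}{3148818} - \frac{4323145}{2367795} = \frac{3948205}{3148818} - \frac{864629}{473559} = - \frac{284283782309}{497050367754}$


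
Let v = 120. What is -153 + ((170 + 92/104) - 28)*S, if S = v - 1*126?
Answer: -13134/13 ≈ -1010.3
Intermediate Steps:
S = -6 (S = 120 - 1*126 = 120 - 126 = -6)
-153 + ((170 + 92/104) - 28)*S = -153 + ((170 + 92/104) - 28)*(-6) = -153 + ((170 + 92*(1/104)) - 28)*(-6) = -153 + ((170 + 23/26) - 28)*(-6) = -153 + (4443/26 - 28)*(-6) = -153 + (3715/26)*(-6) = -153 - 11145/13 = -13134/13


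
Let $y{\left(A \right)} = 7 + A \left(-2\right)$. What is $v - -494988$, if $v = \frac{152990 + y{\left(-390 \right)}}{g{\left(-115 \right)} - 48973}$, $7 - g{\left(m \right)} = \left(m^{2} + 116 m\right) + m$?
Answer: $\frac{24123581391}{48736} \approx 4.9499 \cdot 10^{5}$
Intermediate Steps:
$y{\left(A \right)} = 7 - 2 A$
$g{\left(m \right)} = 7 - m^{2} - 117 m$ ($g{\left(m \right)} = 7 - \left(\left(m^{2} + 116 m\right) + m\right) = 7 - \left(m^{2} + 117 m\right) = 7 - m^{2} - 117 m$)
$v = - \frac{153777}{48736}$ ($v = \frac{152990 + \left(7 - -780\right)}{\left(7 - \left(-115\right)^{2} - -13455\right) - 48973} = \frac{152990 + \left(7 + 780\right)}{\left(7 - 13225 + 13455\right) - 48973} = \frac{152990 + 787}{\left(7 - 13225 + 13455\right) - 48973} = \frac{153777}{237 - 48973} = \frac{153777}{-48736} = 153777 \left(- \frac{1}{48736}\right) = - \frac{153777}{48736} \approx -3.1553$)
$v - -494988 = - \frac{153777}{48736} - -494988 = - \frac{153777}{48736} + 494988 = \frac{24123581391}{48736}$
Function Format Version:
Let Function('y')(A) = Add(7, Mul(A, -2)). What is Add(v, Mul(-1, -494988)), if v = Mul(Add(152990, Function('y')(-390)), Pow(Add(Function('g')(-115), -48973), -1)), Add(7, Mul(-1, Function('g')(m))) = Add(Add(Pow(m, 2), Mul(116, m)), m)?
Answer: Rational(24123581391, 48736) ≈ 4.9499e+5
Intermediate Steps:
Function('y')(A) = Add(7, Mul(-2, A))
Function('g')(m) = Add(7, Mul(-1, Pow(m, 2)), Mul(-117, m)) (Function('g')(m) = Add(7, Mul(-1, Add(Add(Pow(m, 2), Mul(116, m)), m))) = Add(7, Mul(-1, Add(Pow(m, 2), Mul(117, m)))) = Add(7, Add(Mul(-1, Pow(m, 2)), Mul(-117, m))) = Add(7, Mul(-1, Pow(m, 2)), Mul(-117, m)))
v = Rational(-153777, 48736) (v = Mul(Add(152990, Add(7, Mul(-2, -390))), Pow(Add(Add(7, Mul(-1, Pow(-115, 2)), Mul(-117, -115)), -48973), -1)) = Mul(Add(152990, Add(7, 780)), Pow(Add(Add(7, Mul(-1, 13225), 13455), -48973), -1)) = Mul(Add(152990, 787), Pow(Add(Add(7, -13225, 13455), -48973), -1)) = Mul(153777, Pow(Add(237, -48973), -1)) = Mul(153777, Pow(-48736, -1)) = Mul(153777, Rational(-1, 48736)) = Rational(-153777, 48736) ≈ -3.1553)
Add(v, Mul(-1, -494988)) = Add(Rational(-153777, 48736), Mul(-1, -494988)) = Add(Rational(-153777, 48736), 494988) = Rational(24123581391, 48736)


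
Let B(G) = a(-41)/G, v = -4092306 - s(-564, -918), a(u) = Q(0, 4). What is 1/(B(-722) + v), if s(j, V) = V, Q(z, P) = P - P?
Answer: -1/4091388 ≈ -2.4442e-7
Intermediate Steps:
Q(z, P) = 0
a(u) = 0
v = -4091388 (v = -4092306 - 1*(-918) = -4092306 + 918 = -4091388)
B(G) = 0 (B(G) = 0/G = 0)
1/(B(-722) + v) = 1/(0 - 4091388) = 1/(-4091388) = -1/4091388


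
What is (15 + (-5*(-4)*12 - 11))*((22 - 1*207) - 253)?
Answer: -106872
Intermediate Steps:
(15 + (-5*(-4)*12 - 11))*((22 - 1*207) - 253) = (15 + (20*12 - 11))*((22 - 207) - 253) = (15 + (240 - 11))*(-185 - 253) = (15 + 229)*(-438) = 244*(-438) = -106872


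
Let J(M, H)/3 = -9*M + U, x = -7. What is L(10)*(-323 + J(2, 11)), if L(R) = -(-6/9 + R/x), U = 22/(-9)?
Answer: -50732/63 ≈ -805.27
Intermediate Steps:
U = -22/9 (U = 22*(-⅑) = -22/9 ≈ -2.4444)
J(M, H) = -22/3 - 27*M (J(M, H) = 3*(-9*M - 22/9) = 3*(-22/9 - 9*M) = -22/3 - 27*M)
L(R) = ⅔ + R/7 (L(R) = -(-6/9 + R/(-7)) = -(-6*⅑ + R*(-⅐)) = -(-⅔ - R/7) = ⅔ + R/7)
L(10)*(-323 + J(2, 11)) = (⅔ + (⅐)*10)*(-323 + (-22/3 - 27*2)) = (⅔ + 10/7)*(-323 + (-22/3 - 54)) = 44*(-323 - 184/3)/21 = (44/21)*(-1153/3) = -50732/63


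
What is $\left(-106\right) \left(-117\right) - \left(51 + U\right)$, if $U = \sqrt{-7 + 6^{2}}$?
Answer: $12351 - \sqrt{29} \approx 12346.0$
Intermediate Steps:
$U = \sqrt{29}$ ($U = \sqrt{-7 + 36} = \sqrt{29} \approx 5.3852$)
$\left(-106\right) \left(-117\right) - \left(51 + U\right) = \left(-106\right) \left(-117\right) - \left(51 + \sqrt{29}\right) = 12402 - \left(51 + \sqrt{29}\right) = 12351 - \sqrt{29}$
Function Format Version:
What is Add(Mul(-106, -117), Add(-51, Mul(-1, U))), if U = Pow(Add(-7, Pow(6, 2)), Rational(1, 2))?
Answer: Add(12351, Mul(-1, Pow(29, Rational(1, 2)))) ≈ 12346.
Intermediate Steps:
U = Pow(29, Rational(1, 2)) (U = Pow(Add(-7, 36), Rational(1, 2)) = Pow(29, Rational(1, 2)) ≈ 5.3852)
Add(Mul(-106, -117), Add(-51, Mul(-1, U))) = Add(Mul(-106, -117), Add(-51, Mul(-1, Pow(29, Rational(1, 2))))) = Add(12402, Add(-51, Mul(-1, Pow(29, Rational(1, 2))))) = Add(12351, Mul(-1, Pow(29, Rational(1, 2))))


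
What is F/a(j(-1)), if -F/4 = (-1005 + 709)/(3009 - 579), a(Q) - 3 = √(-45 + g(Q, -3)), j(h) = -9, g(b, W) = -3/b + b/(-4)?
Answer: 2368/83295 - 1184*I*√1527/749655 ≈ 0.028429 - 0.061718*I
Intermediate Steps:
g(b, W) = -3/b - b/4 (g(b, W) = -3/b + b*(-¼) = -3/b - b/4)
a(Q) = 3 + √(-45 - 3/Q - Q/4) (a(Q) = 3 + √(-45 + (-3/Q - Q/4)) = 3 + √(-45 - 3/Q - Q/4))
F = 592/1215 (F = -4*(-1005 + 709)/(3009 - 579) = -(-1184)/2430 = -4*(-148/1215) = 592/1215 ≈ 0.48724)
F/a(j(-1)) = 592/(1215*(3 + √(-180 - 1*(-9) - 12/(-9))/2)) = 592/(1215*(3 + √(-180 + 9 - 12*(-⅑))/2)) = 592/(1215*(3 + √(-180 + 9 + 4/3)/2)) = 592/(1215*(3 + √(-509/3)/2)) = 592/(1215*(3 + (I*√1527/3)/2)) = 592/(1215*(3 + I*√1527/6))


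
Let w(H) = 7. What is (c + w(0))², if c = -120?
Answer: 12769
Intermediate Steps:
(c + w(0))² = (-120 + 7)² = (-113)² = 12769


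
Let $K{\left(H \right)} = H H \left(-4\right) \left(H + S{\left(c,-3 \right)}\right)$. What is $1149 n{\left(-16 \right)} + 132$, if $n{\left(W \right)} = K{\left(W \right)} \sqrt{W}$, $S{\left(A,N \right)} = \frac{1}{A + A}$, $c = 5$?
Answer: $132 + \frac{374151168 i}{5} \approx 132.0 + 7.483 \cdot 10^{7} i$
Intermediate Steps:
$S{\left(A,N \right)} = \frac{1}{2 A}$
$K{\left(H \right)} = - 4 H^{2} \left(\frac{1}{10} + H\right)$ ($K{\left(H \right)} = H H \left(-4\right) \left(H + \frac{1}{2 \cdot 5}\right) = H^{2} \left(-4\right) \left(H + \frac{1}{2} \cdot \frac{1}{5}\right) = - 4 H^{2} \left(H + \frac{1}{10}\right) = - 4 H^{2} \left(\frac{1}{10} + H\right)$)
$n{\left(W \right)} = W^{\frac{5}{2}} \left(- \frac{2}{5} - 4 W\right)$ ($n{\left(W \right)} = W^{2} \left(- \frac{2}{5} - 4 W\right) \sqrt{W} = W^{\frac{5}{2}} \left(- \frac{2}{5} - 4 W\right)$)
$1149 n{\left(-16 \right)} + 132 = 1149 \left(-16\right)^{\frac{5}{2}} \left(- \frac{2}{5} - -64\right) + 132 = 1149 \cdot 1024 i \left(- \frac{2}{5} + 64\right) + 132 = 1149 \cdot 1024 i \frac{318}{5} + 132 = 1149 \frac{325632 i}{5} + 132 = \frac{374151168 i}{5} + 132 = 132 + \frac{374151168 i}{5}$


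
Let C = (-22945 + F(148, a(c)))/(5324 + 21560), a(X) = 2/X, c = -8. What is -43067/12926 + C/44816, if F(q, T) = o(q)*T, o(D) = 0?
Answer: -1995725162043/598987530944 ≈ -3.3318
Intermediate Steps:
F(q, T) = 0 (F(q, T) = 0*T = 0)
C = -1765/2068 (C = (-22945 + 0)/(5324 + 21560) = -22945/26884 = -22945*1/26884 = -1765/2068 ≈ -0.85348)
-43067/12926 + C/44816 = -43067/12926 - 1765/2068/44816 = -43067*1/12926 - 1765/2068*1/44816 = -43067/12926 - 1765/92679488 = -1995725162043/598987530944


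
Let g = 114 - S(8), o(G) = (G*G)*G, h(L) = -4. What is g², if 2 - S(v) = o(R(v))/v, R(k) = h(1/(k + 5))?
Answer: 10816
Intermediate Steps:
R(k) = -4
o(G) = G³ (o(G) = G²*G = G³)
S(v) = 2 + 64/v (S(v) = 2 - (-4)³/v = 2 - (-64)/v = 2 + 64/v)
g = 104 (g = 114 - (2 + 64/8) = 114 - (2 + 64*(⅛)) = 114 - (2 + 8) = 114 - 1*10 = 114 - 10 = 104)
g² = 104² = 10816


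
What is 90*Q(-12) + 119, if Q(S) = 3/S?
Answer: 193/2 ≈ 96.500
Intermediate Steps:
90*Q(-12) + 119 = 90*(3/(-12)) + 119 = 90*(3*(-1/12)) + 119 = 90*(-¼) + 119 = -45/2 + 119 = 193/2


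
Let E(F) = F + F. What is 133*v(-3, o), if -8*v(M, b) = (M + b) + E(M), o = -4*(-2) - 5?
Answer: 399/4 ≈ 99.750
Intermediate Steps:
E(F) = 2*F
o = 3 (o = 8 - 5 = 3)
v(M, b) = -3*M/8 - b/8 (v(M, b) = -((M + b) + 2*M)/8 = -(b + 3*M)/8 = -3*M/8 - b/8)
133*v(-3, o) = 133*(-3/8*(-3) - 1/8*3) = 133*(9/8 - 3/8) = 133*(3/4) = 399/4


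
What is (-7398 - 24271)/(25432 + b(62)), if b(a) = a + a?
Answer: -31669/25556 ≈ -1.2392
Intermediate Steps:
b(a) = 2*a
(-7398 - 24271)/(25432 + b(62)) = (-7398 - 24271)/(25432 + 2*62) = -31669/(25432 + 124) = -31669/25556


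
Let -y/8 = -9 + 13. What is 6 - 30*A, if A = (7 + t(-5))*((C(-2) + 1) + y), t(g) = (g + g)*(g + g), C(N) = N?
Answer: 105936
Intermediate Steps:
y = -32 (y = -8*(-9 + 13) = -8*4 = -32)
t(g) = 4*g² (t(g) = (2*g)*(2*g) = 4*g²)
A = -3531 (A = (7 + 4*(-5)²)*((-2 + 1) - 32) = (7 + 4*25)*(-1 - 32) = (7 + 100)*(-33) = 107*(-33) = -3531)
6 - 30*A = 6 - 30*(-3531) = 6 + 105930 = 105936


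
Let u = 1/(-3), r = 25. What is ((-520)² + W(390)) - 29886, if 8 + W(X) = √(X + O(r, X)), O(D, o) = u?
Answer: 240506 + √3507/3 ≈ 2.4053e+5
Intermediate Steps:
u = -⅓ ≈ -0.33333
O(D, o) = -⅓
W(X) = -8 + √(-⅓ + X) (W(X) = -8 + √(X - ⅓) = -8 + √(-⅓ + X))
((-520)² + W(390)) - 29886 = ((-520)² + (-8 + √(-3 + 9*390)/3)) - 29886 = (270400 + (-8 + √(-3 + 3510)/3)) - 29886 = (270400 + (-8 + √3507/3)) - 29886 = (270392 + √3507/3) - 29886 = 240506 + √3507/3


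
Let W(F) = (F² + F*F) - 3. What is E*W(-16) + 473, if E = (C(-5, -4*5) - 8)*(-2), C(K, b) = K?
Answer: 13707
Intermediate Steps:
W(F) = -3 + 2*F² (W(F) = (F² + F²) - 3 = 2*F² - 3 = -3 + 2*F²)
E = 26 (E = (-5 - 8)*(-2) = -13*(-2) = 26)
E*W(-16) + 473 = 26*(-3 + 2*(-16)²) + 473 = 26*(-3 + 2*256) + 473 = 26*(-3 + 512) + 473 = 26*509 + 473 = 13234 + 473 = 13707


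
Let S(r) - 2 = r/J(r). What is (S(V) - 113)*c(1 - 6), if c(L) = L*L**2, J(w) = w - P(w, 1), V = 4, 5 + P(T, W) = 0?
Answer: 124375/9 ≈ 13819.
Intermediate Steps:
P(T, W) = -5 (P(T, W) = -5 + 0 = -5)
J(w) = 5 + w (J(w) = w - 1*(-5) = w + 5 = 5 + w)
S(r) = 2 + r/(5 + r)
c(L) = L**3
(S(V) - 113)*c(1 - 6) = ((10 + 3*4)/(5 + 4) - 113)*(1 - 6)**3 = ((10 + 12)/9 - 113)*(-5)**3 = ((1/9)*22 - 113)*(-125) = (22/9 - 113)*(-125) = -995/9*(-125) = 124375/9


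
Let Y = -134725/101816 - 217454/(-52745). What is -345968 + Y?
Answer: -168902881725111/488207720 ≈ -3.4597e+5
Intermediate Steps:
Y = 1366747849/488207720 (Y = -134725*1/101816 - 217454*(-1/52745) = -134725/101816 + 217454/52745 = 1366747849/488207720 ≈ 2.7995)
-345968 + Y = -345968 + 1366747849/488207720 = -168902881725111/488207720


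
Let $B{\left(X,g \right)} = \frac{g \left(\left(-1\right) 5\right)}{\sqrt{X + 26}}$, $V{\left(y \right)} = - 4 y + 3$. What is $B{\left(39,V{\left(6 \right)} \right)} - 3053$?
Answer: $-3053 + \frac{21 \sqrt{65}}{13} \approx -3040.0$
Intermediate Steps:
$V{\left(y \right)} = 3 - 4 y$
$B{\left(X,g \right)} = - \frac{5 g}{\sqrt{26 + X}}$ ($B{\left(X,g \right)} = \frac{g \left(-5\right)}{\sqrt{26 + X}} = \frac{\left(-5\right) g}{\sqrt{26 + X}} = - \frac{5 g}{\sqrt{26 + X}}$)
$B{\left(39,V{\left(6 \right)} \right)} - 3053 = - \frac{5 \left(3 - 24\right)}{\sqrt{26 + 39}} - 3053 = - \frac{5 \left(3 - 24\right)}{\sqrt{65}} - 3053 = \left(-5\right) \left(-21\right) \frac{\sqrt{65}}{65} - 3053 = \frac{21 \sqrt{65}}{13} - 3053 = -3053 + \frac{21 \sqrt{65}}{13}$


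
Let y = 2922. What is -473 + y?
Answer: 2449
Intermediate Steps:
-473 + y = -473 + 2922 = 2449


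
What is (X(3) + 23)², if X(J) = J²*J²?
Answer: 10816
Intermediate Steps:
X(J) = J⁴
(X(3) + 23)² = (3⁴ + 23)² = (81 + 23)² = 104² = 10816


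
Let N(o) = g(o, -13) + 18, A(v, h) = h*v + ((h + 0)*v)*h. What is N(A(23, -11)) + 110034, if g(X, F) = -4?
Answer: 110048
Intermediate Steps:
A(v, h) = h*v + v*h² (A(v, h) = h*v + (h*v)*h = h*v + v*h²)
N(o) = 14 (N(o) = -4 + 18 = 14)
N(A(23, -11)) + 110034 = 14 + 110034 = 110048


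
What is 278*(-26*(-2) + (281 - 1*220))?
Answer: 31414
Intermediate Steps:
278*(-26*(-2) + (281 - 1*220)) = 278*(52 + (281 - 220)) = 278*(52 + 61) = 278*113 = 31414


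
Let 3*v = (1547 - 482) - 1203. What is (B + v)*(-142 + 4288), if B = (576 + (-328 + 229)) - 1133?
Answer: -2910492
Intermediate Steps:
v = -46 (v = ((1547 - 482) - 1203)/3 = (1065 - 1203)/3 = (⅓)*(-138) = -46)
B = -656 (B = (576 - 99) - 1133 = 477 - 1133 = -656)
(B + v)*(-142 + 4288) = (-656 - 46)*(-142 + 4288) = -702*4146 = -2910492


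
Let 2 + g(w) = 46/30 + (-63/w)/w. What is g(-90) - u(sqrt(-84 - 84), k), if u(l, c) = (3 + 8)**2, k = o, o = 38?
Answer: -109327/900 ≈ -121.47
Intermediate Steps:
g(w) = -7/15 - 63/w**2 (g(w) = -2 + (46/30 + (-63/w)/w) = -2 + (46*(1/30) - 63/w**2) = -2 + (23/15 - 63/w**2) = -7/15 - 63/w**2)
k = 38
u(l, c) = 121 (u(l, c) = 11**2 = 121)
g(-90) - u(sqrt(-84 - 84), k) = (-7/15 - 63/(-90)**2) - 1*121 = (-7/15 - 63*1/8100) - 121 = (-7/15 - 7/900) - 121 = -427/900 - 121 = -109327/900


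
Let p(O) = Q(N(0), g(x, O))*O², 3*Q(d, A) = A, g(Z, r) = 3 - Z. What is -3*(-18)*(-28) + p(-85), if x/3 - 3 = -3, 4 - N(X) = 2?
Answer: 5713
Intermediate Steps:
N(X) = 2 (N(X) = 4 - 1*2 = 4 - 2 = 2)
x = 0 (x = 9 + 3*(-3) = 9 - 9 = 0)
Q(d, A) = A/3
p(O) = O² (p(O) = ((3 - 1*0)/3)*O² = ((3 + 0)/3)*O² = ((⅓)*3)*O² = 1*O² = O²)
-3*(-18)*(-28) + p(-85) = -3*(-18)*(-28) + (-85)² = 54*(-28) + 7225 = -1512 + 7225 = 5713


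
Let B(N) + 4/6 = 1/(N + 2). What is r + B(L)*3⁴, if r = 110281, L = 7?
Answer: 110236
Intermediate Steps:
B(N) = -⅔ + 1/(2 + N) (B(N) = -⅔ + 1/(N + 2) = -⅔ + 1/(2 + N))
r + B(L)*3⁴ = 110281 + ((-1 - 2*7)/(3*(2 + 7)))*3⁴ = 110281 + ((⅓)*(-1 - 14)/9)*81 = 110281 + ((⅓)*(⅑)*(-15))*81 = 110281 - 5/9*81 = 110281 - 45 = 110236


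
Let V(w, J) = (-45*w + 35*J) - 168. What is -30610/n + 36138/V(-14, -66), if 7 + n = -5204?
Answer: -21957973/1604988 ≈ -13.681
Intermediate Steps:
n = -5211 (n = -7 - 5204 = -5211)
V(w, J) = -168 - 45*w + 35*J
-30610/n + 36138/V(-14, -66) = -30610/(-5211) + 36138/(-168 - 45*(-14) + 35*(-66)) = -30610*(-1/5211) + 36138/(-168 + 630 - 2310) = 30610/5211 + 36138/(-1848) = 30610/5211 + 36138*(-1/1848) = 30610/5211 - 6023/308 = -21957973/1604988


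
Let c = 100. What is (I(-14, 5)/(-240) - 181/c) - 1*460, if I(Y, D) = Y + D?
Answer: -184709/400 ≈ -461.77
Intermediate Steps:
I(Y, D) = D + Y
(I(-14, 5)/(-240) - 181/c) - 1*460 = ((5 - 14)/(-240) - 181/100) - 1*460 = (-9*(-1/240) - 181*1/100) - 460 = (3/80 - 181/100) - 460 = -709/400 - 460 = -184709/400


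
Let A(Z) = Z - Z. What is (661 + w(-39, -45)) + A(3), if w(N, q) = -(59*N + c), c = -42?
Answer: 3004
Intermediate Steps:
A(Z) = 0
w(N, q) = 42 - 59*N (w(N, q) = -(59*N - 42) = -(-42 + 59*N) = 42 - 59*N)
(661 + w(-39, -45)) + A(3) = (661 + (42 - 59*(-39))) + 0 = (661 + (42 + 2301)) + 0 = (661 + 2343) + 0 = 3004 + 0 = 3004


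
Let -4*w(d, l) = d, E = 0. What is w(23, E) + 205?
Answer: 797/4 ≈ 199.25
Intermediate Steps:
w(d, l) = -d/4
w(23, E) + 205 = -¼*23 + 205 = -23/4 + 205 = 797/4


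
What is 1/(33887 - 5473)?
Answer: 1/28414 ≈ 3.5194e-5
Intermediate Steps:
1/(33887 - 5473) = 1/28414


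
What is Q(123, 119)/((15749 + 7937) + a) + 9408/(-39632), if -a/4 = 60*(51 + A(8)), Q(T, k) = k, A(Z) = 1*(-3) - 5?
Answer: -7564445/33107582 ≈ -0.22848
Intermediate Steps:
A(Z) = -8 (A(Z) = -3 - 5 = -8)
a = -10320 (a = -240*(51 - 8) = -240*43 = -4*2580 = -10320)
Q(123, 119)/((15749 + 7937) + a) + 9408/(-39632) = 119/((15749 + 7937) - 10320) + 9408/(-39632) = 119/(23686 - 10320) + 9408*(-1/39632) = 119/13366 - 588/2477 = -7564445/33107582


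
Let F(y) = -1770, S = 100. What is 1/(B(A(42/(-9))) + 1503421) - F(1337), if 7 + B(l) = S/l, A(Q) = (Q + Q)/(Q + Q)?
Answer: 2661219781/1503514 ≈ 1770.0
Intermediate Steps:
A(Q) = 1 (A(Q) = (2*Q)/((2*Q)) = (2*Q)*(1/(2*Q)) = 1)
B(l) = -7 + 100/l
1/(B(A(42/(-9))) + 1503421) - F(1337) = 1/((-7 + 100/1) + 1503421) - 1*(-1770) = 1/((-7 + 100*1) + 1503421) + 1770 = 1/((-7 + 100) + 1503421) + 1770 = 1/(93 + 1503421) + 1770 = 1/1503514 + 1770 = 2661219781/1503514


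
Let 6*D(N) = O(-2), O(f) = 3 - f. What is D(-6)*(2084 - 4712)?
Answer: -2190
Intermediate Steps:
D(N) = ⅚ (D(N) = (3 - 1*(-2))/6 = (3 + 2)/6 = (⅙)*5 = ⅚)
D(-6)*(2084 - 4712) = 5*(2084 - 4712)/6 = (⅚)*(-2628) = -2190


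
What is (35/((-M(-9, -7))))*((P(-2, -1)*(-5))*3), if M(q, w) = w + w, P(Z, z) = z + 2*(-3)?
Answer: 525/2 ≈ 262.50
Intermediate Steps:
P(Z, z) = -6 + z (P(Z, z) = z - 6 = -6 + z)
M(q, w) = 2*w
(35/((-M(-9, -7))))*((P(-2, -1)*(-5))*3) = (35/((-2*(-7))))*(((-6 - 1)*(-5))*3) = (35/((-1*(-14))))*(-7*(-5)*3) = (35/14)*(35*3) = (35*(1/14))*105 = (5/2)*105 = 525/2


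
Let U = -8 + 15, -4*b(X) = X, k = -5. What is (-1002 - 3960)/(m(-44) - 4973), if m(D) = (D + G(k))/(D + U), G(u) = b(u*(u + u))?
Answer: 367188/367889 ≈ 0.99809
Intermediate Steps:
b(X) = -X/4
G(u) = -u²/2 (G(u) = -u*(u + u)/4 = -u*2*u/4 = -u²/2)
U = 7
m(D) = (-25/2 + D)/(7 + D) (m(D) = (D - ½*(-5)²)/(D + 7) = (D - ½*25)/(7 + D) = (D - 25/2)/(7 + D) = (-25/2 + D)/(7 + D))
(-1002 - 3960)/(m(-44) - 4973) = (-1002 - 3960)/((-25/2 - 44)/(7 - 44) - 4973) = -4962/(-113/2/(-37) - 4973) = -4962/(-1/37*(-113/2) - 4973) = -4962/(113/74 - 4973) = -4962/(-367889/74) = -4962*(-74/367889) = 367188/367889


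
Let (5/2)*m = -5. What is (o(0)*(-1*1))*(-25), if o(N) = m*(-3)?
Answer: 150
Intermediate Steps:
m = -2 (m = (⅖)*(-5) = -2)
o(N) = 6 (o(N) = -2*(-3) = 6)
(o(0)*(-1*1))*(-25) = (6*(-1*1))*(-25) = (6*(-1))*(-25) = -6*(-25) = 150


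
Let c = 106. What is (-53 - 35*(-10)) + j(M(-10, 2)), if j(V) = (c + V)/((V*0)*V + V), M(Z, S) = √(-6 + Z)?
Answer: 298 - 53*I/2 ≈ 298.0 - 26.5*I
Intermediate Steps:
j(V) = (106 + V)/V (j(V) = (106 + V)/((V*0)*V + V) = (106 + V)/(0*V + V) = (106 + V)/(0 + V) = (106 + V)/V)
(-53 - 35*(-10)) + j(M(-10, 2)) = (-53 - 35*(-10)) + (106 + √(-6 - 10))/(√(-6 - 10)) = (-53 + 350) + (106 + √(-16))/(√(-16)) = 297 + (106 + 4*I)/((4*I)) = 297 + (-I/4)*(106 + 4*I) = 297 - I*(106 + 4*I)/4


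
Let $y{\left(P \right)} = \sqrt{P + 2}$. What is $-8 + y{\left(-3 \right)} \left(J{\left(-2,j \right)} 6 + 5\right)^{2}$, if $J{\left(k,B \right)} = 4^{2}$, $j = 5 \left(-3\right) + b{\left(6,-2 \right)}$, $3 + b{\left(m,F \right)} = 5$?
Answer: $-8 + 10201 i \approx -8.0 + 10201.0 i$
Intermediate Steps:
$b{\left(m,F \right)} = 2$ ($b{\left(m,F \right)} = -3 + 5 = 2$)
$j = -13$ ($j = 5 \left(-3\right) + 2 = -15 + 2 = -13$)
$J{\left(k,B \right)} = 16$
$y{\left(P \right)} = \sqrt{2 + P}$
$-8 + y{\left(-3 \right)} \left(J{\left(-2,j \right)} 6 + 5\right)^{2} = -8 + \sqrt{2 - 3} \left(16 \cdot 6 + 5\right)^{2} = -8 + \sqrt{-1} \left(96 + 5\right)^{2} = -8 + i 101^{2} = -8 + i 10201 = -8 + 10201 i$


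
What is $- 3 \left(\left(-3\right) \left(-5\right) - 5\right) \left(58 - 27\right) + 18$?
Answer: $-912$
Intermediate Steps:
$- 3 \left(\left(-3\right) \left(-5\right) - 5\right) \left(58 - 27\right) + 18 = - 3 \left(15 - 5\right) 31 + 18 = \left(-3\right) 10 \cdot 31 + 18 = \left(-30\right) 31 + 18 = -930 + 18 = -912$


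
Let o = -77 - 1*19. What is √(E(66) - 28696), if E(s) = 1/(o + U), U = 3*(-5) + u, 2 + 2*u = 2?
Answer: I*√353563527/111 ≈ 169.4*I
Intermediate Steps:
u = 0 (u = -1 + (½)*2 = -1 + 1 = 0)
U = -15 (U = 3*(-5) + 0 = -15 + 0 = -15)
o = -96 (o = -77 - 19 = -96)
E(s) = -1/111 (E(s) = 1/(-96 - 15) = 1/(-111) = -1/111)
√(E(66) - 28696) = √(-1/111 - 28696) = √(-3185257/111) = I*√353563527/111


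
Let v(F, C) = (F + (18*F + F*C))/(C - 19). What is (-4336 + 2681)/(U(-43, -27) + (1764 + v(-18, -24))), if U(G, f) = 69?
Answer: -71165/78729 ≈ -0.90392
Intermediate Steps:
v(F, C) = (19*F + C*F)/(-19 + C) (v(F, C) = (F + (18*F + C*F))/(-19 + C) = (19*F + C*F)/(-19 + C))
(-4336 + 2681)/(U(-43, -27) + (1764 + v(-18, -24))) = (-4336 + 2681)/(69 + (1764 - 18*(19 - 24)/(-19 - 24))) = -1655/(69 + (1764 - 18*(-5)/(-43))) = -1655/(69 + (1764 - 18*(-1/43)*(-5))) = -1655/(69 + (1764 - 90/43)) = -1655/(69 + 75762/43) = -1655/78729/43 = -1655*43/78729 = -71165/78729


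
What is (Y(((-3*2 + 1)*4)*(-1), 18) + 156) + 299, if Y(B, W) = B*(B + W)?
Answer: 1215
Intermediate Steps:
(Y(((-3*2 + 1)*4)*(-1), 18) + 156) + 299 = ((((-3*2 + 1)*4)*(-1))*(((-3*2 + 1)*4)*(-1) + 18) + 156) + 299 = ((((-6 + 1)*4)*(-1))*(((-6 + 1)*4)*(-1) + 18) + 156) + 299 = ((-5*4*(-1))*(-5*4*(-1) + 18) + 156) + 299 = ((-20*(-1))*(-20*(-1) + 18) + 156) + 299 = (20*(20 + 18) + 156) + 299 = (20*38 + 156) + 299 = (760 + 156) + 299 = 916 + 299 = 1215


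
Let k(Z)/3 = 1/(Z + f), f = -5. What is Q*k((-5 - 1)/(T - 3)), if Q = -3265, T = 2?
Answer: -9795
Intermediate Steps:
k(Z) = 3/(-5 + Z) (k(Z) = 3/(Z - 5) = 3/(-5 + Z))
Q*k((-5 - 1)/(T - 3)) = -9795/(-5 + (-5 - 1)/(2 - 3)) = -9795/(-5 - 6/(-1)) = -9795/(-5 - 6*(-1)) = -9795/(-5 + 6) = -9795/1 = -9795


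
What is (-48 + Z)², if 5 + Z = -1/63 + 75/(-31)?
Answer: 11721310225/3814209 ≈ 3073.1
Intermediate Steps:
Z = -14521/1953 (Z = -5 + (-1/63 + 75/(-31)) = -5 + (-1*1/63 + 75*(-1/31)) = -5 + (-1/63 - 75/31) = -5 - 4756/1953 = -14521/1953 ≈ -7.4352)
(-48 + Z)² = (-48 - 14521/1953)² = (-108265/1953)² = 11721310225/3814209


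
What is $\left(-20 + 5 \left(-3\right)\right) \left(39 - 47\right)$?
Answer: $280$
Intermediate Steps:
$\left(-20 + 5 \left(-3\right)\right) \left(39 - 47\right) = \left(-20 - 15\right) \left(-8\right) = \left(-35\right) \left(-8\right) = 280$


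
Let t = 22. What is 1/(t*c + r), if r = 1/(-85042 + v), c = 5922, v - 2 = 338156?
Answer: 253116/32976964945 ≈ 7.6755e-6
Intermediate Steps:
v = 338158 (v = 2 + 338156 = 338158)
r = 1/253116 (r = 1/(-85042 + 338158) = 1/253116 ≈ 3.9508e-6)
1/(t*c + r) = 1/(22*5922 + 1/253116) = 1/(130284 + 1/253116) = 1/(32976964945/253116) = 253116/32976964945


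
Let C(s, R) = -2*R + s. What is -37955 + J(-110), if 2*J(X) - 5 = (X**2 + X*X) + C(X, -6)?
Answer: -51803/2 ≈ -25902.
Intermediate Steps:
C(s, R) = s - 2*R
J(X) = 17/2 + X**2 + X/2 (J(X) = 5/2 + ((X**2 + X*X) + (X - 2*(-6)))/2 = 5/2 + ((X**2 + X**2) + (X + 12))/2 = 5/2 + (2*X**2 + (12 + X))/2 = 5/2 + (12 + X + 2*X**2)/2 = 5/2 + (6 + X**2 + X/2) = 17/2 + X**2 + X/2)
-37955 + J(-110) = -37955 + (17/2 + (-110)**2 + (1/2)*(-110)) = -37955 + (17/2 + 12100 - 55) = -37955 + 24107/2 = -51803/2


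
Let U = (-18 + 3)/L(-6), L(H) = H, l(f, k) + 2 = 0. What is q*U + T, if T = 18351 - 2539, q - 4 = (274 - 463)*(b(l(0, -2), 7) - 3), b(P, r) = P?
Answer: 36369/2 ≈ 18185.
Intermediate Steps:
l(f, k) = -2 (l(f, k) = -2 + 0 = -2)
q = 949 (q = 4 + (274 - 463)*(-2 - 3) = 4 - 189*(-5) = 4 + 945 = 949)
U = 5/2 (U = (-18 + 3)/(-6) = -15*(-⅙) = 5/2 ≈ 2.5000)
T = 15812
q*U + T = 949*(5/2) + 15812 = 4745/2 + 15812 = 36369/2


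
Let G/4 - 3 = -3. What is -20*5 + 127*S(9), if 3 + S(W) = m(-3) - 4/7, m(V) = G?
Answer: -3875/7 ≈ -553.57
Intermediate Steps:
G = 0 (G = 12 + 4*(-3) = 12 - 12 = 0)
m(V) = 0
S(W) = -25/7 (S(W) = -3 + (0 - 4/7) = -3 - 4/7 = -25/7)
-20*5 + 127*S(9) = -20*5 + 127*(-25/7) = -100 - 3175/7 = -3875/7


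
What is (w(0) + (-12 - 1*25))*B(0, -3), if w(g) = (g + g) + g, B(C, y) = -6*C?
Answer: 0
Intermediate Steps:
w(g) = 3*g (w(g) = 2*g + g = 3*g)
(w(0) + (-12 - 1*25))*B(0, -3) = (3*0 + (-12 - 1*25))*(-6*0) = (0 + (-12 - 25))*0 = (0 - 37)*0 = -37*0 = 0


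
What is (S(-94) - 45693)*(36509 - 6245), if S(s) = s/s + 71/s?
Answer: -64993740708/47 ≈ -1.3828e+9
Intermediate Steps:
S(s) = 1 + 71/s
(S(-94) - 45693)*(36509 - 6245) = ((71 - 94)/(-94) - 45693)*(36509 - 6245) = (-1/94*(-23) - 45693)*30264 = (23/94 - 45693)*30264 = -4295119/94*30264 = -64993740708/47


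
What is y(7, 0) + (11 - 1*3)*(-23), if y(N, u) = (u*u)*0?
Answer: -184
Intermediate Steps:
y(N, u) = 0 (y(N, u) = u²*0 = 0)
y(7, 0) + (11 - 1*3)*(-23) = 0 + (11 - 1*3)*(-23) = 0 + (11 - 3)*(-23) = 0 + 8*(-23) = 0 - 184 = -184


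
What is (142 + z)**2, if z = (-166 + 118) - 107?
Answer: 169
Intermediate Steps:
z = -155 (z = -48 - 107 = -155)
(142 + z)**2 = (142 - 155)**2 = (-13)**2 = 169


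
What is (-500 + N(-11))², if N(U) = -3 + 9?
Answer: 244036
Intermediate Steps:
N(U) = 6
(-500 + N(-11))² = (-500 + 6)² = (-494)² = 244036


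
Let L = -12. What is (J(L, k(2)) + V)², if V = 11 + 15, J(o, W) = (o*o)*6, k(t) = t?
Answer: 792100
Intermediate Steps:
J(o, W) = 6*o² (J(o, W) = o²*6 = 6*o²)
V = 26
(J(L, k(2)) + V)² = (6*(-12)² + 26)² = (6*144 + 26)² = (864 + 26)² = 890² = 792100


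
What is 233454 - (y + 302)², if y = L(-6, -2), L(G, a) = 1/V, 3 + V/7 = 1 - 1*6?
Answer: 446129823/3136 ≈ 1.4226e+5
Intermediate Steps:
V = -56 (V = -21 + 7*(1 - 1*6) = -21 + 7*(1 - 6) = -21 + 7*(-5) = -21 - 35 = -56)
L(G, a) = -1/56 (L(G, a) = 1/(-56) = -1/56)
y = -1/56 ≈ -0.017857
233454 - (y + 302)² = 233454 - (-1/56 + 302)² = 233454 - (16911/56)² = 233454 - 1*285981921/3136 = 233454 - 285981921/3136 = 446129823/3136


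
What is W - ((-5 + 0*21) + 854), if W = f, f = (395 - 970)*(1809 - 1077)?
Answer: -421749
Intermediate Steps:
f = -420900 (f = -575*732 = -420900)
W = -420900
W - ((-5 + 0*21) + 854) = -420900 - ((-5 + 0*21) + 854) = -420900 - ((-5 + 0) + 854) = -420900 - (-5 + 854) = -420900 - 1*849 = -420900 - 849 = -421749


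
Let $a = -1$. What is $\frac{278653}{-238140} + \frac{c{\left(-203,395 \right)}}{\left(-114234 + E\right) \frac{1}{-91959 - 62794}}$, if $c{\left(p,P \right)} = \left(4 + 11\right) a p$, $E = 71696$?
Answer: $\frac{56102582246293}{5064999660} \approx 11077.0$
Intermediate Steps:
$c{\left(p,P \right)} = - 15 p$ ($c{\left(p,P \right)} = \left(4 + 11\right) \left(-1\right) p = 15 \left(-1\right) p = - 15 p$)
$\frac{278653}{-238140} + \frac{c{\left(-203,395 \right)}}{\left(-114234 + E\right) \frac{1}{-91959 - 62794}} = \frac{278653}{-238140} + \frac{\left(-15\right) \left(-203\right)}{\left(-114234 + 71696\right) \frac{1}{-91959 - 62794}} = 278653 \left(- \frac{1}{238140}\right) + \frac{3045}{\left(-42538\right) \frac{1}{-154753}} = - \frac{278653}{238140} + \frac{3045}{\left(-42538\right) \left(- \frac{1}{154753}\right)} = - \frac{278653}{238140} + \frac{3045}{\frac{42538}{154753}} = - \frac{278653}{238140} + 3045 \cdot \frac{154753}{42538} = - \frac{278653}{238140} + \frac{471222885}{42538} = \frac{56102582246293}{5064999660}$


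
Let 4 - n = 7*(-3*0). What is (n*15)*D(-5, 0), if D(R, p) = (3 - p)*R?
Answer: -900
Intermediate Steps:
D(R, p) = R*(3 - p)
n = 4 (n = 4 - 7*(-3*0) = 4 - 7*0 = 4 - 1*0 = 4 + 0 = 4)
(n*15)*D(-5, 0) = (4*15)*(-5*(3 - 1*0)) = 60*(-5*(3 + 0)) = 60*(-5*3) = 60*(-15) = -900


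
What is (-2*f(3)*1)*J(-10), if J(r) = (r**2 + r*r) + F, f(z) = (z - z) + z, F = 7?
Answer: -1242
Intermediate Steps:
f(z) = z (f(z) = 0 + z = z)
J(r) = 7 + 2*r**2 (J(r) = (r**2 + r*r) + 7 = (r**2 + r**2) + 7 = 2*r**2 + 7 = 7 + 2*r**2)
(-2*f(3)*1)*J(-10) = (-2*3*1)*(7 + 2*(-10)**2) = (-6*1)*(7 + 2*100) = -6*(7 + 200) = -6*207 = -1242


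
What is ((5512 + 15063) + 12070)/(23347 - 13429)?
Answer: 32645/9918 ≈ 3.2915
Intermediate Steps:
((5512 + 15063) + 12070)/(23347 - 13429) = (20575 + 12070)/9918 = 32645*(1/9918) = 32645/9918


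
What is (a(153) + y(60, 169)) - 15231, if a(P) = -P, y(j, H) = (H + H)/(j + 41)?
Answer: -1553446/101 ≈ -15381.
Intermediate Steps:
y(j, H) = 2*H/(41 + j) (y(j, H) = (2*H)/(41 + j) = 2*H/(41 + j))
(a(153) + y(60, 169)) - 15231 = (-1*153 + 2*169/(41 + 60)) - 15231 = (-153 + 2*169/101) - 15231 = (-153 + 2*169*(1/101)) - 15231 = (-153 + 338/101) - 15231 = -15115/101 - 15231 = -1553446/101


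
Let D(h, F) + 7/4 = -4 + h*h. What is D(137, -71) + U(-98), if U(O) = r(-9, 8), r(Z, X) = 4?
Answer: 75069/4 ≈ 18767.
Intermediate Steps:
U(O) = 4
D(h, F) = -23/4 + h² (D(h, F) = -7/4 + (-4 + h*h) = -7/4 + (-4 + h²) = -23/4 + h²)
D(137, -71) + U(-98) = (-23/4 + 137²) + 4 = (-23/4 + 18769) + 4 = 75053/4 + 4 = 75069/4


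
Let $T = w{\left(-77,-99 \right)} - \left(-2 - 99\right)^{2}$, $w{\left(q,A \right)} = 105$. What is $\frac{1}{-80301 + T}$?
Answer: $- \frac{1}{90397} \approx -1.1062 \cdot 10^{-5}$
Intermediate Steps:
$T = -10096$ ($T = 105 - \left(-2 - 99\right)^{2} = 105 - \left(-101\right)^{2} = 105 - 10201 = -10096$)
$\frac{1}{-80301 + T} = \frac{1}{-80301 - 10096} = \frac{1}{-90397} = - \frac{1}{90397}$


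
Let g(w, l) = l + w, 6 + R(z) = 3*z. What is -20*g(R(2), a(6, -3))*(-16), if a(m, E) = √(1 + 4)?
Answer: 320*√5 ≈ 715.54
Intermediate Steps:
R(z) = -6 + 3*z
a(m, E) = √5
-20*g(R(2), a(6, -3))*(-16) = -20*(√5 + (-6 + 3*2))*(-16) = -20*(√5 + (-6 + 6))*(-16) = -20*(√5 + 0)*(-16) = -20*√5*(-16) = 320*√5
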